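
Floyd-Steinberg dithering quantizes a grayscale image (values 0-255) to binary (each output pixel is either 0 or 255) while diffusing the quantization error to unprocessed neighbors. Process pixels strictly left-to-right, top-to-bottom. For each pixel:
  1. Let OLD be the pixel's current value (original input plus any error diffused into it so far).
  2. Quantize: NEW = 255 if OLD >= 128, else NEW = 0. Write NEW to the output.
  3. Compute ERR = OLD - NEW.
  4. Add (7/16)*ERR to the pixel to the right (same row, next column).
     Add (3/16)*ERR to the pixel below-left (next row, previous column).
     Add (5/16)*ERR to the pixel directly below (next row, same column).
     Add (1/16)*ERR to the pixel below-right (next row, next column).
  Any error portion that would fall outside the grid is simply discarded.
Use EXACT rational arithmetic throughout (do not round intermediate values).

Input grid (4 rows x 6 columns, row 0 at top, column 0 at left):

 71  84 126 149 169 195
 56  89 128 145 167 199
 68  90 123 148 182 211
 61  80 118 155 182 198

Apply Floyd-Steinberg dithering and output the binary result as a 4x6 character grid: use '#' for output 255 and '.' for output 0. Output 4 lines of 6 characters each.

(0,0): OLD=71 → NEW=0, ERR=71
(0,1): OLD=1841/16 → NEW=0, ERR=1841/16
(0,2): OLD=45143/256 → NEW=255, ERR=-20137/256
(0,3): OLD=469345/4096 → NEW=0, ERR=469345/4096
(0,4): OLD=14360999/65536 → NEW=255, ERR=-2350681/65536
(0,5): OLD=188017553/1048576 → NEW=255, ERR=-79369327/1048576
(1,0): OLD=25539/256 → NEW=0, ERR=25539/256
(1,1): OLD=324181/2048 → NEW=255, ERR=-198059/2048
(1,2): OLD=5884153/65536 → NEW=0, ERR=5884153/65536
(1,3): OLD=54643269/262144 → NEW=255, ERR=-12203451/262144
(1,4): OLD=2154088303/16777216 → NEW=255, ERR=-2124101777/16777216
(1,5): OLD=31598622809/268435456 → NEW=0, ERR=31598622809/268435456
(2,0): OLD=2655607/32768 → NEW=0, ERR=2655607/32768
(2,1): OLD=124051341/1048576 → NEW=0, ERR=124051341/1048576
(2,2): OLD=3154841575/16777216 → NEW=255, ERR=-1123348505/16777216
(2,3): OLD=11546970735/134217728 → NEW=0, ERR=11546970735/134217728
(2,4): OLD=855713030605/4294967296 → NEW=255, ERR=-239503629875/4294967296
(2,5): OLD=14807403951979/68719476736 → NEW=255, ERR=-2716062615701/68719476736
(3,0): OLD=1820461319/16777216 → NEW=0, ERR=1820461319/16777216
(3,1): OLD=21065899131/134217728 → NEW=255, ERR=-13159621509/134217728
(3,2): OLD=83435631777/1073741824 → NEW=0, ERR=83435631777/1073741824
(3,3): OLD=13829143794531/68719476736 → NEW=255, ERR=-3694322773149/68719476736
(3,4): OLD=76427213811203/549755813888 → NEW=255, ERR=-63760518730237/549755813888
(3,5): OLD=1156003818033485/8796093022208 → NEW=255, ERR=-1086999902629555/8796093022208
Row 0: ..#.##
Row 1: .#.##.
Row 2: ..#.##
Row 3: .#.###

Answer: ..#.##
.#.##.
..#.##
.#.###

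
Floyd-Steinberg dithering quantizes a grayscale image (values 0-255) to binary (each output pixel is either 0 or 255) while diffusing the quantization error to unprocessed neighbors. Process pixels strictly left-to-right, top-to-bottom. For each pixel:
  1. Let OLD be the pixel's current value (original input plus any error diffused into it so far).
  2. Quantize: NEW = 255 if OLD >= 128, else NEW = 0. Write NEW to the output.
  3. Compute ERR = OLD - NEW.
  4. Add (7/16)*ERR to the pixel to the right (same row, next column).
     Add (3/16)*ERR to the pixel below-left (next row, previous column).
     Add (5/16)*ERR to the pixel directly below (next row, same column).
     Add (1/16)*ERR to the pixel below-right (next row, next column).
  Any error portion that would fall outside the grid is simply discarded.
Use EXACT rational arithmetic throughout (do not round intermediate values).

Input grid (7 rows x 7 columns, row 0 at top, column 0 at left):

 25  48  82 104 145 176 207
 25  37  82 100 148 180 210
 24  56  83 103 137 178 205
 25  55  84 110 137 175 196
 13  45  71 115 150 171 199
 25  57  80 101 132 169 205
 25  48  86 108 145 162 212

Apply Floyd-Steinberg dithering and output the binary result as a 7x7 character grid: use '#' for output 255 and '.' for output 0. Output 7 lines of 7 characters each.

(0,0): OLD=25 → NEW=0, ERR=25
(0,1): OLD=943/16 → NEW=0, ERR=943/16
(0,2): OLD=27593/256 → NEW=0, ERR=27593/256
(0,3): OLD=619135/4096 → NEW=255, ERR=-425345/4096
(0,4): OLD=6525305/65536 → NEW=0, ERR=6525305/65536
(0,5): OLD=230226511/1048576 → NEW=255, ERR=-37160369/1048576
(0,6): OLD=3212761129/16777216 → NEW=255, ERR=-1065428951/16777216
(1,0): OLD=11229/256 → NEW=0, ERR=11229/256
(1,1): OLD=197387/2048 → NEW=0, ERR=197387/2048
(1,2): OLD=9310183/65536 → NEW=255, ERR=-7401497/65536
(1,3): OLD=11414811/262144 → NEW=0, ERR=11414811/262144
(1,4): OLD=3104297649/16777216 → NEW=255, ERR=-1173892431/16777216
(1,5): OLD=17801248385/134217728 → NEW=255, ERR=-16424272255/134217728
(1,6): OLD=288627975023/2147483648 → NEW=255, ERR=-258980355217/2147483648
(2,0): OLD=1827753/32768 → NEW=0, ERR=1827753/32768
(2,1): OLD=96560851/1048576 → NEW=0, ERR=96560851/1048576
(2,2): OLD=1714355001/16777216 → NEW=0, ERR=1714355001/16777216
(2,3): OLD=18942807985/134217728 → NEW=255, ERR=-15282712655/134217728
(2,4): OLD=48421070209/1073741824 → NEW=0, ERR=48421070209/1073741824
(2,5): OLD=4552787335211/34359738368 → NEW=255, ERR=-4208945948629/34359738368
(2,6): OLD=58314278091997/549755813888 → NEW=0, ERR=58314278091997/549755813888
(3,0): OLD=1001553433/16777216 → NEW=0, ERR=1001553433/16777216
(3,1): OLD=17789283365/134217728 → NEW=255, ERR=-16436237275/134217728
(3,2): OLD=50210408255/1073741824 → NEW=0, ERR=50210408255/1073741824
(3,3): OLD=471232973129/4294967296 → NEW=0, ERR=471232973129/4294967296
(3,4): OLD=92913751945753/549755813888 → NEW=255, ERR=-47273980595687/549755813888
(3,5): OLD=535708580524635/4398046511104 → NEW=0, ERR=535708580524635/4398046511104
(3,6): OLD=19336059964749957/70368744177664 → NEW=255, ERR=1392030199445637/70368744177664
(4,0): OLD=18670712919/2147483648 → NEW=0, ERR=18670712919/2147483648
(4,1): OLD=791445523947/34359738368 → NEW=0, ERR=791445523947/34359738368
(4,2): OLD=59708361387173/549755813888 → NEW=0, ERR=59708361387173/549755813888
(4,3): OLD=807492058653095/4398046511104 → NEW=255, ERR=-314009801678425/4398046511104
(4,4): OLD=4277976048565573/35184372088832 → NEW=0, ERR=4277976048565573/35184372088832
(4,5): OLD=293402256274066501/1125899906842624 → NEW=255, ERR=6297780029197381/1125899906842624
(4,6): OLD=3877453576161254003/18014398509481984 → NEW=255, ERR=-716218043756651917/18014398509481984
(5,0): OLD=17611888952561/549755813888 → NEW=0, ERR=17611888952561/549755813888
(5,1): OLD=435940476759163/4398046511104 → NEW=0, ERR=435940476759163/4398046511104
(5,2): OLD=5114346474522061/35184372088832 → NEW=255, ERR=-3857668408130099/35184372088832
(5,3): OLD=16974568822990305/281474976710656 → NEW=0, ERR=16974568822990305/281474976710656
(5,4): OLD=3476171528923757451/18014398509481984 → NEW=255, ERR=-1117500090994148469/18014398509481984
(5,5): OLD=20716962470305826779/144115188075855872 → NEW=255, ERR=-16032410489037420581/144115188075855872
(5,6): OLD=332628337559016504181/2305843009213693952 → NEW=255, ERR=-255361629790475453579/2305843009213693952
(6,0): OLD=3771515592821529/70368744177664 → NEW=0, ERR=3771515592821529/70368744177664
(6,1): OLD=94427354156076909/1125899906842624 → NEW=0, ERR=94427354156076909/1125899906842624
(6,2): OLD=1908298393533402535/18014398509481984 → NEW=0, ERR=1908298393533402535/18014398509481984
(6,3): OLD=22295602452265263801/144115188075855872 → NEW=255, ERR=-14453770507077983559/144115188075855872
(6,4): OLD=18633073364616571723/288230376151711744 → NEW=0, ERR=18633073364616571723/288230376151711744
(6,5): OLD=4828479448158751728823/36893488147419103232 → NEW=255, ERR=-4579360029433119595337/36893488147419103232
(6,6): OLD=68553964121582145040529/590295810358705651712 → NEW=0, ERR=68553964121582145040529/590295810358705651712
Row 0: ...#.##
Row 1: ..#.###
Row 2: ...#.#.
Row 3: .#..#.#
Row 4: ...#.##
Row 5: ..#.###
Row 6: ...#.#.

Answer: ...#.##
..#.###
...#.#.
.#..#.#
...#.##
..#.###
...#.#.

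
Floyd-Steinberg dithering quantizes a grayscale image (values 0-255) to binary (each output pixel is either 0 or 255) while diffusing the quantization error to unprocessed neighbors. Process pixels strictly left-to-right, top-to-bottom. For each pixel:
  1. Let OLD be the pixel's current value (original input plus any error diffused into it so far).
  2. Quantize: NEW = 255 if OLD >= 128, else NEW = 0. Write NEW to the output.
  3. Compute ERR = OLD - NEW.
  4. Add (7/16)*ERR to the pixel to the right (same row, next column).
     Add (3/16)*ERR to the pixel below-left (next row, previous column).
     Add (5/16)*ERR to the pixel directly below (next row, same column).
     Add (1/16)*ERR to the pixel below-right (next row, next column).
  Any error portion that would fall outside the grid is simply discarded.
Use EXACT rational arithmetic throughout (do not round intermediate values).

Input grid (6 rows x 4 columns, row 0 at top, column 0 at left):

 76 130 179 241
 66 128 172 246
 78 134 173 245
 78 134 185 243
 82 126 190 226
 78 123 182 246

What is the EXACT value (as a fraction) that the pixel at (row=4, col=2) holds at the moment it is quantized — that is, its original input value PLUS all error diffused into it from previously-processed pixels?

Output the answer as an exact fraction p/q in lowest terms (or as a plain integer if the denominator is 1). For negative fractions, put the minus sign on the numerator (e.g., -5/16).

(0,0): OLD=76 → NEW=0, ERR=76
(0,1): OLD=653/4 → NEW=255, ERR=-367/4
(0,2): OLD=8887/64 → NEW=255, ERR=-7433/64
(0,3): OLD=194753/1024 → NEW=255, ERR=-66367/1024
(1,0): OLD=4643/64 → NEW=0, ERR=4643/64
(1,1): OLD=58389/512 → NEW=0, ERR=58389/512
(1,2): OLD=2747801/16384 → NEW=255, ERR=-1430119/16384
(1,3): OLD=47264383/262144 → NEW=255, ERR=-19582337/262144
(2,0): OLD=999863/8192 → NEW=0, ERR=999863/8192
(2,1): OLD=55365869/262144 → NEW=255, ERR=-11480851/262144
(2,2): OLD=62748409/524288 → NEW=0, ERR=62748409/524288
(2,3): OLD=2252860645/8388608 → NEW=255, ERR=113765605/8388608
(3,0): OLD=452691239/4194304 → NEW=0, ERR=452691239/4194304
(3,1): OLD=13260850041/67108864 → NEW=255, ERR=-3851910279/67108864
(3,2): OLD=211629123911/1073741824 → NEW=255, ERR=-62175041209/1073741824
(3,3): OLD=3940801652081/17179869184 → NEW=255, ERR=-440064989839/17179869184
(4,0): OLD=112706397851/1073741824 → NEW=0, ERR=112706397851/1073741824
(4,1): OLD=1287409656689/8589934592 → NEW=255, ERR=-903023664271/8589934592
(4,2): OLD=32304183721905/274877906944 → NEW=0, ERR=32304183721905/274877906944
Target (4,2): original=190, with diffused error = 32304183721905/274877906944

Answer: 32304183721905/274877906944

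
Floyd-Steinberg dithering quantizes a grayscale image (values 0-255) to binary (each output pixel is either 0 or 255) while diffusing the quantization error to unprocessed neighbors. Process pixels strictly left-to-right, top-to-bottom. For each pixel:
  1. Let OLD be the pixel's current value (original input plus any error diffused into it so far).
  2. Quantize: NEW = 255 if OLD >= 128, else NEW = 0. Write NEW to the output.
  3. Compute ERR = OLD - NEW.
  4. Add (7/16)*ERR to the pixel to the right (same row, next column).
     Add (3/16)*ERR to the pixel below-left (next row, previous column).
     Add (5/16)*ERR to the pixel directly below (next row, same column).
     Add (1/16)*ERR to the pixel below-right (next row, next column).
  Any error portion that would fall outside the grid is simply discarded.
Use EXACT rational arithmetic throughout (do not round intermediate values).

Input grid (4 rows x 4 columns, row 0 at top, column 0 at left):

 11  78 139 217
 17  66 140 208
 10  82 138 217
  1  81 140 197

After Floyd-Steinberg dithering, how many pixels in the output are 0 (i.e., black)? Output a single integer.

(0,0): OLD=11 → NEW=0, ERR=11
(0,1): OLD=1325/16 → NEW=0, ERR=1325/16
(0,2): OLD=44859/256 → NEW=255, ERR=-20421/256
(0,3): OLD=745885/4096 → NEW=255, ERR=-298595/4096
(1,0): OLD=9207/256 → NEW=0, ERR=9207/256
(1,1): OLD=191169/2048 → NEW=0, ERR=191169/2048
(1,2): OLD=9661141/65536 → NEW=255, ERR=-7050539/65536
(1,3): OLD=139634659/1048576 → NEW=255, ERR=-127752221/1048576
(2,0): OLD=1269467/32768 → NEW=0, ERR=1269467/32768
(2,1): OLD=115548185/1048576 → NEW=0, ERR=115548185/1048576
(2,2): OLD=284333981/2097152 → NEW=255, ERR=-250439779/2097152
(2,3): OLD=4025093833/33554432 → NEW=0, ERR=4025093833/33554432
(3,0): OLD=566536491/16777216 → NEW=0, ERR=566536491/16777216
(3,1): OLD=29592294581/268435456 → NEW=0, ERR=29592294581/268435456
(3,2): OLD=774342612299/4294967296 → NEW=255, ERR=-320874048181/4294967296
(3,3): OLD=13354777965453/68719476736 → NEW=255, ERR=-4168688602227/68719476736
Output grid:
  Row 0: ..##  (2 black, running=2)
  Row 1: ..##  (2 black, running=4)
  Row 2: ..#.  (3 black, running=7)
  Row 3: ..##  (2 black, running=9)

Answer: 9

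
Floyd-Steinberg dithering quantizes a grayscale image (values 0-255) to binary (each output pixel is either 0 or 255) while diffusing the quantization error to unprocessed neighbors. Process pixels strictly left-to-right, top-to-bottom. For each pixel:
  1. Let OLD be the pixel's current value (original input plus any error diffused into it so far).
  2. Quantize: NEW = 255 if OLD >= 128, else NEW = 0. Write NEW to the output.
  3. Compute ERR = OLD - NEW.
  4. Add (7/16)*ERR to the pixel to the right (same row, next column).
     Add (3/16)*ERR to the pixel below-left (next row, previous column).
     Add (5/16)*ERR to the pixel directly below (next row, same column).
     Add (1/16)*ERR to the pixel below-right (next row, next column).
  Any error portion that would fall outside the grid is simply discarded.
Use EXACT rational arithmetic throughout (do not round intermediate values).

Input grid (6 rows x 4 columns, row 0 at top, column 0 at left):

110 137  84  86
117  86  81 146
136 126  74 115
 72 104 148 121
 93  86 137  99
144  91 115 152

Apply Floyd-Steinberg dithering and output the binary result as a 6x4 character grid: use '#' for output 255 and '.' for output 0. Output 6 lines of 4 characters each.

Answer: .#..
#..#
.#.#
.#.#
..#.
#.#.

Derivation:
(0,0): OLD=110 → NEW=0, ERR=110
(0,1): OLD=1481/8 → NEW=255, ERR=-559/8
(0,2): OLD=6839/128 → NEW=0, ERR=6839/128
(0,3): OLD=224001/2048 → NEW=0, ERR=224001/2048
(1,0): OLD=17699/128 → NEW=255, ERR=-14941/128
(1,1): OLD=30709/1024 → NEW=0, ERR=30709/1024
(1,2): OLD=4160153/32768 → NEW=0, ERR=4160153/32768
(1,3): OLD=125337983/524288 → NEW=255, ERR=-8355457/524288
(2,0): OLD=1722711/16384 → NEW=0, ERR=1722711/16384
(2,1): OLD=103747245/524288 → NEW=255, ERR=-29946195/524288
(2,2): OLD=91825313/1048576 → NEW=0, ERR=91825313/1048576
(2,3): OLD=2621727357/16777216 → NEW=255, ERR=-1656462723/16777216
(3,0): OLD=789774951/8388608 → NEW=0, ERR=789774951/8388608
(3,1): OLD=20177208313/134217728 → NEW=255, ERR=-14048312327/134217728
(3,2): OLD=230836262663/2147483648 → NEW=0, ERR=230836262663/2147483648
(3,3): OLD=4901304279473/34359738368 → NEW=255, ERR=-3860429004367/34359738368
(4,0): OLD=220753038363/2147483648 → NEW=0, ERR=220753038363/2147483648
(4,1): OLD=2135517478737/17179869184 → NEW=0, ERR=2135517478737/17179869184
(4,2): OLD=108503037249201/549755813888 → NEW=255, ERR=-31684695292239/549755813888
(4,3): OLD=399280105045287/8796093022208 → NEW=0, ERR=399280105045287/8796093022208
(5,0): OLD=54819092570667/274877906944 → NEW=255, ERR=-15274773700053/274877906944
(5,1): OLD=889739121762317/8796093022208 → NEW=0, ERR=889739121762317/8796093022208
(5,2): OLD=692794832939657/4398046511104 → NEW=255, ERR=-428707027391863/4398046511104
(5,3): OLD=16879645247074385/140737488355328 → NEW=0, ERR=16879645247074385/140737488355328
Row 0: .#..
Row 1: #..#
Row 2: .#.#
Row 3: .#.#
Row 4: ..#.
Row 5: #.#.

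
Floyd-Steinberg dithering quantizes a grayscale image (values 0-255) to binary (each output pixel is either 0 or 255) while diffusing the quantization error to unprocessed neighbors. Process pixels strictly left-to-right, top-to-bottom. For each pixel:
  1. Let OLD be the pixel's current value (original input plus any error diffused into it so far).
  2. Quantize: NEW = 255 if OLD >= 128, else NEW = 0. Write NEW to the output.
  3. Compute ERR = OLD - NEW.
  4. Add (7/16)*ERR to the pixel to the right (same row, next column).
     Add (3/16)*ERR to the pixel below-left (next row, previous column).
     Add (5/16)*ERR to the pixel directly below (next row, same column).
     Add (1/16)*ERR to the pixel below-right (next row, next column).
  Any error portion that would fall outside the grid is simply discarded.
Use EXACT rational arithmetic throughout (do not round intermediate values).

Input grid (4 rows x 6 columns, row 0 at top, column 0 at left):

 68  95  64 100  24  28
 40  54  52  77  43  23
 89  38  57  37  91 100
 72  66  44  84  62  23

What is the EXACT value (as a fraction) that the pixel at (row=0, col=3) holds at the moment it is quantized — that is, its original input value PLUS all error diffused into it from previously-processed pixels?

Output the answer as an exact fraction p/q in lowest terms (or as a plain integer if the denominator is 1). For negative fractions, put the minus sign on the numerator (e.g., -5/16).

Answer: 155523/1024

Derivation:
(0,0): OLD=68 → NEW=0, ERR=68
(0,1): OLD=499/4 → NEW=0, ERR=499/4
(0,2): OLD=7589/64 → NEW=0, ERR=7589/64
(0,3): OLD=155523/1024 → NEW=255, ERR=-105597/1024
Target (0,3): original=100, with diffused error = 155523/1024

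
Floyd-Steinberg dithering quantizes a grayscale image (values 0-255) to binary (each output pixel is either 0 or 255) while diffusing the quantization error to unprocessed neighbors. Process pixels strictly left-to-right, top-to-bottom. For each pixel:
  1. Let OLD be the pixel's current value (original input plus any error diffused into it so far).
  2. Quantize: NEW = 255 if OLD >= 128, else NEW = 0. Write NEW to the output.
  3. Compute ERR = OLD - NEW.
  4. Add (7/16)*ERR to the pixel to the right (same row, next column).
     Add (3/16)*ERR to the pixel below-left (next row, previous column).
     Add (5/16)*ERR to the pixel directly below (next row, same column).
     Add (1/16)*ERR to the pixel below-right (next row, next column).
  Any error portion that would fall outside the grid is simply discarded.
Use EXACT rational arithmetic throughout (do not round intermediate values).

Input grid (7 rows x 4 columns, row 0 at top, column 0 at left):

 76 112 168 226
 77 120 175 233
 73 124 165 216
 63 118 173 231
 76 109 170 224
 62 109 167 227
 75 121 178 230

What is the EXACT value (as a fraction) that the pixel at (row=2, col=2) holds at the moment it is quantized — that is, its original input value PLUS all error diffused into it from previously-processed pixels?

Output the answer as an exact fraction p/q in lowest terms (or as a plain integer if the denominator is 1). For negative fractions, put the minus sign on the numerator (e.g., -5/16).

(0,0): OLD=76 → NEW=0, ERR=76
(0,1): OLD=581/4 → NEW=255, ERR=-439/4
(0,2): OLD=7679/64 → NEW=0, ERR=7679/64
(0,3): OLD=285177/1024 → NEW=255, ERR=24057/1024
(1,0): OLD=5131/64 → NEW=0, ERR=5131/64
(1,1): OLD=75789/512 → NEW=255, ERR=-54771/512
(1,2): OLD=2674513/16384 → NEW=255, ERR=-1503407/16384
(1,3): OLD=54446087/262144 → NEW=255, ERR=-12400633/262144
(2,0): OLD=638943/8192 → NEW=0, ERR=638943/8192
(2,1): OLD=29491013/262144 → NEW=0, ERR=29491013/262144
(2,2): OLD=89122505/524288 → NEW=255, ERR=-44570935/524288
Target (2,2): original=165, with diffused error = 89122505/524288

Answer: 89122505/524288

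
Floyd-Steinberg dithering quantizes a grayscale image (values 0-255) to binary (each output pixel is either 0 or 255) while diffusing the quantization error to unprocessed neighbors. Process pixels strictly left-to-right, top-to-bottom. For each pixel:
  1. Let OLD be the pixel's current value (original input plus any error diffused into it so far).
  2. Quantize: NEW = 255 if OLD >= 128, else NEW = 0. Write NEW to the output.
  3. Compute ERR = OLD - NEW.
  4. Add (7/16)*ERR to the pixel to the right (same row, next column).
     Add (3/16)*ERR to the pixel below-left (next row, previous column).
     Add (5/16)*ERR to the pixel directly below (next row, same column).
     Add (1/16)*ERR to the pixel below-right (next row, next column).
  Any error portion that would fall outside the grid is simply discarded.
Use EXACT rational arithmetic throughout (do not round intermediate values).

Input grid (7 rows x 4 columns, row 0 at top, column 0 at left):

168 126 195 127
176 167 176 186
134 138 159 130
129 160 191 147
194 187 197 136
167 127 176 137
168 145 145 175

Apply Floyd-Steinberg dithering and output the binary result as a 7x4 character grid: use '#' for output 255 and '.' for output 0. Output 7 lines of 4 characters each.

(0,0): OLD=168 → NEW=255, ERR=-87
(0,1): OLD=1407/16 → NEW=0, ERR=1407/16
(0,2): OLD=59769/256 → NEW=255, ERR=-5511/256
(0,3): OLD=481615/4096 → NEW=0, ERR=481615/4096
(1,0): OLD=42317/256 → NEW=255, ERR=-22963/256
(1,1): OLD=298523/2048 → NEW=255, ERR=-223717/2048
(1,2): OLD=9766455/65536 → NEW=255, ERR=-6945225/65536
(1,3): OLD=183536945/1048576 → NEW=255, ERR=-83849935/1048576
(2,0): OLD=2801241/32768 → NEW=0, ERR=2801241/32768
(2,1): OLD=121411939/1048576 → NEW=0, ERR=121411939/1048576
(2,2): OLD=324468751/2097152 → NEW=255, ERR=-210305009/2097152
(2,3): OLD=1829194547/33554432 → NEW=0, ERR=1829194547/33554432
(3,0): OLD=2976695241/16777216 → NEW=255, ERR=-1301494839/16777216
(3,1): OLD=39939079383/268435456 → NEW=255, ERR=-28511961897/268435456
(3,2): OLD=561141940009/4294967296 → NEW=255, ERR=-534074720471/4294967296
(3,3): OLD=7103219888543/68719476736 → NEW=0, ERR=7103219888543/68719476736
(4,0): OLD=643568182613/4294967296 → NEW=255, ERR=-451648477867/4294967296
(4,1): OLD=2736319506303/34359738368 → NEW=0, ERR=2736319506303/34359738368
(4,2): OLD=226196883542431/1099511627776 → NEW=255, ERR=-54178581540449/1099511627776
(4,3): OLD=2444821693900297/17592186044416 → NEW=255, ERR=-2041185747425783/17592186044416
(5,0): OLD=81952240323525/549755813888 → NEW=255, ERR=-58235492217915/549755813888
(5,1): OLD=1578564102643203/17592186044416 → NEW=0, ERR=1578564102643203/17592186044416
(5,2): OLD=1610396763790367/8796093022208 → NEW=255, ERR=-632606956872673/8796093022208
(5,3): OLD=18632788371366351/281474976710656 → NEW=0, ERR=18632788371366351/281474976710656
(6,0): OLD=42705809640453417/281474976710656 → NEW=255, ERR=-29070309420763863/281474976710656
(6,1): OLD=485268068359482031/4503599627370496 → NEW=0, ERR=485268068359482031/4503599627370496
(6,2): OLD=13524240056524126873/72057594037927936 → NEW=255, ERR=-4850446423147496807/72057594037927936
(6,3): OLD=186475791268813735215/1152921504606846976 → NEW=255, ERR=-107519192405932243665/1152921504606846976
Row 0: #.#.
Row 1: ####
Row 2: ..#.
Row 3: ###.
Row 4: #.##
Row 5: #.#.
Row 6: #.##

Answer: #.#.
####
..#.
###.
#.##
#.#.
#.##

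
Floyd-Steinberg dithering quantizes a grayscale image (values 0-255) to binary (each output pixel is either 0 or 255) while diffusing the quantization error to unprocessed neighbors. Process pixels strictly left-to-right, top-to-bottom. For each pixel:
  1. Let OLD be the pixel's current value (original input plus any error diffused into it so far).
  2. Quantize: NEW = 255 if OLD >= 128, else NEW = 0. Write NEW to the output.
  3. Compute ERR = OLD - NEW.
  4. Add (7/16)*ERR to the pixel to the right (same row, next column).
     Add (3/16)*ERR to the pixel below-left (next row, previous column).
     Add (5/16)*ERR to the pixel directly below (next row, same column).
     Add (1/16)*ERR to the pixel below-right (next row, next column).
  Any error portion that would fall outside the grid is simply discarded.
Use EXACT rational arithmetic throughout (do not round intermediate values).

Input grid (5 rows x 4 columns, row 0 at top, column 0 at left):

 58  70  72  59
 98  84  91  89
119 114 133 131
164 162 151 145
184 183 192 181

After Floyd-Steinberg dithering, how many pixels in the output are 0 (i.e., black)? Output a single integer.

Answer: 10

Derivation:
(0,0): OLD=58 → NEW=0, ERR=58
(0,1): OLD=763/8 → NEW=0, ERR=763/8
(0,2): OLD=14557/128 → NEW=0, ERR=14557/128
(0,3): OLD=222731/2048 → NEW=0, ERR=222731/2048
(1,0): OLD=17153/128 → NEW=255, ERR=-15487/128
(1,1): OLD=87879/1024 → NEW=0, ERR=87879/1024
(1,2): OLD=6240275/32768 → NEW=255, ERR=-2115565/32768
(1,3): OLD=53397749/524288 → NEW=0, ERR=53397749/524288
(2,0): OLD=1593853/16384 → NEW=0, ERR=1593853/16384
(2,1): OLD=85832047/524288 → NEW=255, ERR=-47861393/524288
(2,2): OLD=102074651/1048576 → NEW=0, ERR=102074651/1048576
(2,3): OLD=3378617263/16777216 → NEW=255, ERR=-899572817/16777216
(3,0): OLD=1487164013/8388608 → NEW=255, ERR=-651931027/8388608
(3,1): OLD=16616687667/134217728 → NEW=0, ERR=16616687667/134217728
(3,2): OLD=472072356941/2147483648 → NEW=255, ERR=-75535973299/2147483648
(3,3): OLD=4086732532635/34359738368 → NEW=0, ERR=4086732532635/34359738368
(4,0): OLD=392832572073/2147483648 → NEW=255, ERR=-154775758167/2147483648
(4,1): OLD=3070117282363/17179869184 → NEW=255, ERR=-1310749359557/17179869184
(4,2): OLD=97673817009435/549755813888 → NEW=255, ERR=-42513915532005/549755813888
(4,3): OLD=1602096821741869/8796093022208 → NEW=255, ERR=-640906898921171/8796093022208
Output grid:
  Row 0: ....  (4 black, running=4)
  Row 1: #.#.  (2 black, running=6)
  Row 2: .#.#  (2 black, running=8)
  Row 3: #.#.  (2 black, running=10)
  Row 4: ####  (0 black, running=10)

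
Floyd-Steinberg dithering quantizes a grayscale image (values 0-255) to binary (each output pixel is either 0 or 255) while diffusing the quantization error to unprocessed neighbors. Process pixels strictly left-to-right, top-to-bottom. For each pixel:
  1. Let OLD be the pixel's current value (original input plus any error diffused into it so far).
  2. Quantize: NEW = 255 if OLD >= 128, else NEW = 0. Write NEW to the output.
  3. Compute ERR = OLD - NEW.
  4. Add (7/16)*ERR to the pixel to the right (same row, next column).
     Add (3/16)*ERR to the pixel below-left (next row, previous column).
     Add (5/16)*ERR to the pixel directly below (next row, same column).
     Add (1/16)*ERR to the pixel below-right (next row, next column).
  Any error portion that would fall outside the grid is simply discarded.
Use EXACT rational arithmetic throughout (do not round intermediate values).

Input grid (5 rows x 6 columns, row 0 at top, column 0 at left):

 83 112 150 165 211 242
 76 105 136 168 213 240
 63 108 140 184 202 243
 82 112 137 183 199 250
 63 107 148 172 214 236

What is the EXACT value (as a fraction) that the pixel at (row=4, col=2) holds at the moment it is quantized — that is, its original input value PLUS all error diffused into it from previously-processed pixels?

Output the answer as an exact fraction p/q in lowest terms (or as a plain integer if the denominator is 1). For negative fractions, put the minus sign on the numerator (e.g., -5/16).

Answer: 125378745357995/1099511627776

Derivation:
(0,0): OLD=83 → NEW=0, ERR=83
(0,1): OLD=2373/16 → NEW=255, ERR=-1707/16
(0,2): OLD=26451/256 → NEW=0, ERR=26451/256
(0,3): OLD=860997/4096 → NEW=255, ERR=-183483/4096
(0,4): OLD=12543715/65536 → NEW=255, ERR=-4167965/65536
(0,5): OLD=224579637/1048576 → NEW=255, ERR=-42807243/1048576
(1,0): OLD=20975/256 → NEW=0, ERR=20975/256
(1,1): OLD=270473/2048 → NEW=255, ERR=-251767/2048
(1,2): OLD=6516797/65536 → NEW=0, ERR=6516797/65536
(1,3): OLD=50341817/262144 → NEW=255, ERR=-16504903/262144
(1,4): OLD=2602579147/16777216 → NEW=255, ERR=-1675610933/16777216
(1,5): OLD=48203654429/268435456 → NEW=255, ERR=-20247386851/268435456
(2,0): OLD=2148083/32768 → NEW=0, ERR=2148083/32768
(2,1): OLD=127956641/1048576 → NEW=0, ERR=127956641/1048576
(2,2): OLD=3438886947/16777216 → NEW=255, ERR=-839303133/16777216
(2,3): OLD=17438450123/134217728 → NEW=255, ERR=-16787070517/134217728
(2,4): OLD=420872350689/4294967296 → NEW=0, ERR=420872350689/4294967296
(2,5): OLD=17596191954743/68719476736 → NEW=255, ERR=72725387063/68719476736
(3,0): OLD=2103294915/16777216 → NEW=0, ERR=2103294915/16777216
(3,1): OLD=26803137927/134217728 → NEW=255, ERR=-7422382713/134217728
(3,2): OLD=87346846981/1073741824 → NEW=0, ERR=87346846981/1073741824
(3,3): OLD=13383200125455/68719476736 → NEW=255, ERR=-4140266442225/68719476736
(3,4): OLD=107556966471727/549755813888 → NEW=255, ERR=-32630766069713/549755813888
(3,5): OLD=2027388569434721/8796093022208 → NEW=255, ERR=-215615151228319/8796093022208
(4,0): OLD=197156118285/2147483648 → NEW=0, ERR=197156118285/2147483648
(4,1): OLD=5256097047337/34359738368 → NEW=255, ERR=-3505636236503/34359738368
(4,2): OLD=125378745357995/1099511627776 → NEW=0, ERR=125378745357995/1099511627776
Target (4,2): original=148, with diffused error = 125378745357995/1099511627776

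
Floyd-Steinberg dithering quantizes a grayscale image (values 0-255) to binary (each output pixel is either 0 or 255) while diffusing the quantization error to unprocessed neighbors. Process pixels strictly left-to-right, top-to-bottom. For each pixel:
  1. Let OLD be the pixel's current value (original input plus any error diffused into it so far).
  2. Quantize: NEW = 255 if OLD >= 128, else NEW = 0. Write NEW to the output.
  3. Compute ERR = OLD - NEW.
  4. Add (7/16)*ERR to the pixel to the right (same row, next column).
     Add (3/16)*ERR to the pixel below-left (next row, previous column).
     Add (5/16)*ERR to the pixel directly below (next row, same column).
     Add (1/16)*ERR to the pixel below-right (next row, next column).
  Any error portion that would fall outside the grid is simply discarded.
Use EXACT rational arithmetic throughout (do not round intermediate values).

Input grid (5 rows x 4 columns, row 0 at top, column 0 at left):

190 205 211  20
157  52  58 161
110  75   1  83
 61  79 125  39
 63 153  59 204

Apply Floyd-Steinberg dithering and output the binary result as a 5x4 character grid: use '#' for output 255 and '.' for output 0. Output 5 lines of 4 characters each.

(0,0): OLD=190 → NEW=255, ERR=-65
(0,1): OLD=2825/16 → NEW=255, ERR=-1255/16
(0,2): OLD=45231/256 → NEW=255, ERR=-20049/256
(0,3): OLD=-58423/4096 → NEW=0, ERR=-58423/4096
(1,0): OLD=31227/256 → NEW=0, ERR=31227/256
(1,1): OLD=127197/2048 → NEW=0, ERR=127197/2048
(1,2): OLD=3481377/65536 → NEW=0, ERR=3481377/65536
(1,3): OLD=183383991/1048576 → NEW=255, ERR=-84002889/1048576
(2,0): OLD=5235151/32768 → NEW=255, ERR=-3120689/32768
(2,1): OLD=73743317/1048576 → NEW=0, ERR=73743317/1048576
(2,2): OLD=78075849/2097152 → NEW=0, ERR=78075849/2097152
(2,3): OLD=2602923973/33554432 → NEW=0, ERR=2602923973/33554432
(3,0): OLD=745329887/16777216 → NEW=0, ERR=745329887/16777216
(3,1): OLD=32599203201/268435456 → NEW=0, ERR=32599203201/268435456
(3,2): OLD=896382342271/4294967296 → NEW=255, ERR=-198834318209/4294967296
(3,3): OLD=3113990046713/68719476736 → NEW=0, ERR=3113990046713/68719476736
(4,0): OLD=428006940211/4294967296 → NEW=0, ERR=428006940211/4294967296
(4,1): OLD=7856183137305/34359738368 → NEW=255, ERR=-905550146535/34359738368
(4,2): OLD=53974104690169/1099511627776 → NEW=0, ERR=53974104690169/1099511627776
(4,3): OLD=4164842304167583/17592186044416 → NEW=255, ERR=-321165137158497/17592186044416
Row 0: ###.
Row 1: ...#
Row 2: #...
Row 3: ..#.
Row 4: .#.#

Answer: ###.
...#
#...
..#.
.#.#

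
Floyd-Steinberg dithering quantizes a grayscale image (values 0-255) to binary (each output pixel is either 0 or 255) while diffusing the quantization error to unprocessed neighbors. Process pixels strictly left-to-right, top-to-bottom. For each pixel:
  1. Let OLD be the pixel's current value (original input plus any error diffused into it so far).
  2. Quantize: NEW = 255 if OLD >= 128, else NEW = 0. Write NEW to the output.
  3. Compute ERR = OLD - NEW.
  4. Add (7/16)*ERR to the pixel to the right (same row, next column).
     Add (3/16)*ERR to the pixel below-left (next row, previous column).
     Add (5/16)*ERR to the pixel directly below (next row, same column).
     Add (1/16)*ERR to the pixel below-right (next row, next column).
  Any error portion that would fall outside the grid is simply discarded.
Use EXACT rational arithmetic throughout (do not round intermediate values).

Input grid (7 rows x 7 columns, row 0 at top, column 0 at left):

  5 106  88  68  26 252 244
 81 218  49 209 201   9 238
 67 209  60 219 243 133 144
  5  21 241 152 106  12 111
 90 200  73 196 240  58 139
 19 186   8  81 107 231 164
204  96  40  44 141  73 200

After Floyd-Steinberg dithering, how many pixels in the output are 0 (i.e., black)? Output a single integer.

(0,0): OLD=5 → NEW=0, ERR=5
(0,1): OLD=1731/16 → NEW=0, ERR=1731/16
(0,2): OLD=34645/256 → NEW=255, ERR=-30635/256
(0,3): OLD=64083/4096 → NEW=0, ERR=64083/4096
(0,4): OLD=2152517/65536 → NEW=0, ERR=2152517/65536
(0,5): OLD=279308771/1048576 → NEW=255, ERR=11921891/1048576
(0,6): OLD=4177093941/16777216 → NEW=255, ERR=-101096139/16777216
(1,0): OLD=26329/256 → NEW=0, ERR=26329/256
(1,1): OLD=562543/2048 → NEW=255, ERR=40303/2048
(1,2): OLD=1960091/65536 → NEW=0, ERR=1960091/65536
(1,3): OLD=59153663/262144 → NEW=255, ERR=-7693057/262144
(1,4): OLD=3381187101/16777216 → NEW=255, ERR=-897002979/16777216
(1,5): OLD=-1330797267/134217728 → NEW=0, ERR=-1330797267/134217728
(1,6): OLD=499267683843/2147483648 → NEW=255, ERR=-48340646397/2147483648
(2,0): OLD=3369525/32768 → NEW=0, ERR=3369525/32768
(2,1): OLD=285394711/1048576 → NEW=255, ERR=18007831/1048576
(2,2): OLD=1217813509/16777216 → NEW=0, ERR=1217813509/16777216
(2,3): OLD=31330527773/134217728 → NEW=255, ERR=-2894992867/134217728
(2,4): OLD=228881110125/1073741824 → NEW=255, ERR=-44923054995/1073741824
(2,5): OLD=3574620331151/34359738368 → NEW=0, ERR=3574620331151/34359738368
(2,6): OLD=99979243705817/549755813888 → NEW=255, ERR=-40208488835623/549755813888
(3,0): OLD=677033573/16777216 → NEW=0, ERR=677033573/16777216
(3,1): OLD=8597821697/134217728 → NEW=0, ERR=8597821697/134217728
(3,2): OLD=310030437587/1073741824 → NEW=255, ERR=36226272467/1073741824
(3,3): OLD=673073802037/4294967296 → NEW=255, ERR=-422142858443/4294967296
(3,4): OLD=37429170219621/549755813888 → NEW=0, ERR=37429170219621/549755813888
(3,5): OLD=254950431815807/4398046511104 → NEW=0, ERR=254950431815807/4398046511104
(3,6): OLD=8444795475393761/70368744177664 → NEW=0, ERR=8444795475393761/70368744177664
(4,0): OLD=246148336331/2147483648 → NEW=0, ERR=246148336331/2147483648
(4,1): OLD=9586829695823/34359738368 → NEW=255, ERR=825096411983/34359738368
(4,2): OLD=43773666644225/549755813888 → NEW=0, ERR=43773666644225/549755813888
(4,3): OLD=945556915810395/4398046511104 → NEW=255, ERR=-175944944521125/4398046511104
(4,4): OLD=8743313904089057/35184372088832 → NEW=255, ERR=-228700978563103/35184372088832
(4,5): OLD=112621735656546081/1125899906842624 → NEW=0, ERR=112621735656546081/1125899906842624
(4,6): OLD=4033204490990165815/18014398509481984 → NEW=255, ERR=-560467128927740105/18014398509481984
(5,0): OLD=32612516606301/549755813888 → NEW=0, ERR=32612516606301/549755813888
(5,1): OLD=1062351802683423/4398046511104 → NEW=255, ERR=-59150057648097/4398046511104
(5,2): OLD=738811861412041/35184372088832 → NEW=0, ERR=738811861412041/35184372088832
(5,3): OLD=22924121602853325/281474976710656 → NEW=0, ERR=22924121602853325/281474976710656
(5,4): OLD=2825647189996599151/18014398509481984 → NEW=255, ERR=-1768024429921306769/18014398509481984
(5,5): OLD=30708144223156211455/144115188075855872 → NEW=255, ERR=-6041228736187035905/144115188075855872
(5,6): OLD=327866549364664850961/2305843009213693952 → NEW=255, ERR=-260123417984827106799/2305843009213693952
(6,0): OLD=15482274303551205/70368744177664 → NEW=255, ERR=-2461755461753115/70368744177664
(6,1): OLD=94729371506851113/1125899906842624 → NEW=0, ERR=94729371506851113/1125899906842624
(6,2): OLD=1761838483229490779/18014398509481984 → NEW=0, ERR=1761838483229490779/18014398509481984
(6,3): OLD=13712461614736930437/144115188075855872 → NEW=0, ERR=13712461614736930437/144115188075855872
(6,4): OLD=43000447807192110527/288230376151711744 → NEW=255, ERR=-30498298111494384193/288230376151711744
(6,5): OLD=-504655739361462438101/36893488147419103232 → NEW=0, ERR=-504655739361462438101/36893488147419103232
(6,6): OLD=92170143900960843540093/590295810358705651712 → NEW=255, ERR=-58355287740509097646467/590295810358705651712
Output grid:
  Row 0: ..#..##  (4 black, running=4)
  Row 1: .#.##.#  (3 black, running=7)
  Row 2: .#.##.#  (3 black, running=10)
  Row 3: ..##...  (5 black, running=15)
  Row 4: .#.##.#  (3 black, running=18)
  Row 5: .#..###  (3 black, running=21)
  Row 6: #...#.#  (4 black, running=25)

Answer: 25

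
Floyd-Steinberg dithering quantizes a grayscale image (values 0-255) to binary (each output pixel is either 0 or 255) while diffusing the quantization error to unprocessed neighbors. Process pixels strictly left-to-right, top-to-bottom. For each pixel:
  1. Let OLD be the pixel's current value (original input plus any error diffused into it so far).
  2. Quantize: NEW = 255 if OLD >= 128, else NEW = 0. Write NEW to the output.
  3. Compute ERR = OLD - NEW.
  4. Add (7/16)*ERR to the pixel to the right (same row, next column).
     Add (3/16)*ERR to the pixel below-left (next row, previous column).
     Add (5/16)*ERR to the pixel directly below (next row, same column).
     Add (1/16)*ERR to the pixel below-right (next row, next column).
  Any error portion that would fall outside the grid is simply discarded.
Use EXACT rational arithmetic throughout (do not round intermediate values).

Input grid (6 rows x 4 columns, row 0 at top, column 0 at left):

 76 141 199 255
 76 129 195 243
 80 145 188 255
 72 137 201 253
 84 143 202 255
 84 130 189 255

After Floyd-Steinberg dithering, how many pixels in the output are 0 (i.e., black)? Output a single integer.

Answer: 9

Derivation:
(0,0): OLD=76 → NEW=0, ERR=76
(0,1): OLD=697/4 → NEW=255, ERR=-323/4
(0,2): OLD=10475/64 → NEW=255, ERR=-5845/64
(0,3): OLD=220205/1024 → NEW=255, ERR=-40915/1024
(1,0): OLD=5415/64 → NEW=0, ERR=5415/64
(1,1): OLD=65745/512 → NEW=255, ERR=-64815/512
(1,2): OLD=1614437/16384 → NEW=0, ERR=1614437/16384
(1,3): OLD=70232531/262144 → NEW=255, ERR=3385811/262144
(2,0): OLD=677515/8192 → NEW=0, ERR=677515/8192
(2,1): OLD=43355241/262144 → NEW=255, ERR=-23491479/262144
(2,2): OLD=91276989/524288 → NEW=255, ERR=-42416451/524288
(2,3): OLD=1927699977/8388608 → NEW=255, ERR=-211395063/8388608
(3,0): OLD=339917851/4194304 → NEW=0, ERR=339917851/4194304
(3,1): OLD=9022913861/67108864 → NEW=255, ERR=-8089846459/67108864
(3,2): OLD=120959352635/1073741824 → NEW=0, ERR=120959352635/1073741824
(3,3): OLD=4971060640029/17179869184 → NEW=255, ERR=590193998109/17179869184
(4,0): OLD=93118201919/1073741824 → NEW=0, ERR=93118201919/1073741824
(4,1): OLD=1455629008893/8589934592 → NEW=255, ERR=-734804312067/8589934592
(4,2): OLD=54614406345373/274877906944 → NEW=255, ERR=-15479459925347/274877906944
(4,3): OLD=1091326754977371/4398046511104 → NEW=255, ERR=-30175105354149/4398046511104
(5,0): OLD=13065187232207/137438953472 → NEW=0, ERR=13065187232207/137438953472
(5,1): OLD=614489857678921/4398046511104 → NEW=255, ERR=-507012002652599/4398046511104
(5,2): OLD=251422084785681/2199023255552 → NEW=0, ERR=251422084785681/2199023255552
(5,3): OLD=21065392066727557/70368744177664 → NEW=255, ERR=3121362301423237/70368744177664
Output grid:
  Row 0: .###  (1 black, running=1)
  Row 1: .#.#  (2 black, running=3)
  Row 2: .###  (1 black, running=4)
  Row 3: .#.#  (2 black, running=6)
  Row 4: .###  (1 black, running=7)
  Row 5: .#.#  (2 black, running=9)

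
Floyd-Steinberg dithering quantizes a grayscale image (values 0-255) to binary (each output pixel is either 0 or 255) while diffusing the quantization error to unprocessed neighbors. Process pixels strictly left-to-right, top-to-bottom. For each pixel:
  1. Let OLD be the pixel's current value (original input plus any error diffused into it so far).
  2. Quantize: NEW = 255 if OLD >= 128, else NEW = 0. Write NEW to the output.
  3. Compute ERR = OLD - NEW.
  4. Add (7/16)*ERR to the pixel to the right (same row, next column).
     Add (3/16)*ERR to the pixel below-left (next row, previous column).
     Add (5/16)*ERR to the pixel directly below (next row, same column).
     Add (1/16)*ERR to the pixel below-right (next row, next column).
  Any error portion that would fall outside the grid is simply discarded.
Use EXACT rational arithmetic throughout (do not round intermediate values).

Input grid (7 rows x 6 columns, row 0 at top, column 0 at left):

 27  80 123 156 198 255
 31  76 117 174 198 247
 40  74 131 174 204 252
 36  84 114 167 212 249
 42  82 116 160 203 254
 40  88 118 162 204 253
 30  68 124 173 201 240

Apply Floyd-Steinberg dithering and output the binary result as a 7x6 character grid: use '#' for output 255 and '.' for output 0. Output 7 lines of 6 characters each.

(0,0): OLD=27 → NEW=0, ERR=27
(0,1): OLD=1469/16 → NEW=0, ERR=1469/16
(0,2): OLD=41771/256 → NEW=255, ERR=-23509/256
(0,3): OLD=474413/4096 → NEW=0, ERR=474413/4096
(0,4): OLD=16297019/65536 → NEW=255, ERR=-414661/65536
(0,5): OLD=264484253/1048576 → NEW=255, ERR=-2902627/1048576
(1,0): OLD=14503/256 → NEW=0, ERR=14503/256
(1,1): OLD=233361/2048 → NEW=0, ERR=233361/2048
(1,2): OLD=10853349/65536 → NEW=255, ERR=-5858331/65536
(1,3): OLD=43033665/262144 → NEW=255, ERR=-23813055/262144
(1,4): OLD=2734692195/16777216 → NEW=255, ERR=-1543497885/16777216
(1,5): OLD=55160709061/268435456 → NEW=255, ERR=-13290332219/268435456
(2,0): OLD=2590923/32768 → NEW=0, ERR=2590923/32768
(2,1): OLD=137343081/1048576 → NEW=255, ERR=-130043799/1048576
(2,2): OLD=652566395/16777216 → NEW=0, ERR=652566395/16777216
(2,3): OLD=18762665059/134217728 → NEW=255, ERR=-15462855581/134217728
(2,4): OLD=471957954473/4294967296 → NEW=0, ERR=471957954473/4294967296
(2,5): OLD=19162651782703/68719476736 → NEW=255, ERR=1639185215023/68719476736
(3,0): OLD=628396059/16777216 → NEW=0, ERR=628396059/16777216
(3,1): OLD=9914049279/134217728 → NEW=0, ERR=9914049279/134217728
(3,2): OLD=138639981805/1073741824 → NEW=255, ERR=-135164183315/1073741824
(3,3): OLD=6800429449671/68719476736 → NEW=0, ERR=6800429449671/68719476736
(3,4): OLD=157728340590823/549755813888 → NEW=255, ERR=17540608049383/549755813888
(3,5): OLD=2438989445648937/8796093022208 → NEW=255, ERR=195985724985897/8796093022208
(4,0): OLD=145072303413/2147483648 → NEW=0, ERR=145072303413/2147483648
(4,1): OLD=3895578208049/34359738368 → NEW=0, ERR=3895578208049/34359738368
(4,2): OLD=164306186653763/1099511627776 → NEW=255, ERR=-116069278429117/1099511627776
(4,3): OLD=2513134698658159/17592186044416 → NEW=255, ERR=-1972872742667921/17592186044416
(4,4): OLD=49052632650520159/281474976710656 → NEW=255, ERR=-22723486410697121/281474976710656
(4,5): OLD=1025188407796253753/4503599627370496 → NEW=255, ERR=-123229497183222727/4503599627370496
(5,0): OLD=45282751452707/549755813888 → NEW=0, ERR=45282751452707/549755813888
(5,1): OLD=2531432589594451/17592186044416 → NEW=255, ERR=-1954574851731629/17592186044416
(5,2): OLD=3161199414961985/140737488355328 → NEW=0, ERR=3161199414961985/140737488355328
(5,3): OLD=518125917520109147/4503599627370496 → NEW=0, ERR=518125917520109147/4503599627370496
(5,4): OLD=1954250972481204667/9007199254740992 → NEW=255, ERR=-342584837477748293/9007199254740992
(5,5): OLD=32103602183872762423/144115188075855872 → NEW=255, ERR=-4645770775470484937/144115188075855872
(6,0): OLD=9825764978557913/281474976710656 → NEW=0, ERR=9825764978557913/281474976710656
(6,1): OLD=260811106606126693/4503599627370496 → NEW=0, ERR=260811106606126693/4503599627370496
(6,2): OLD=3080154475964224733/18014398509481984 → NEW=255, ERR=-1513517143953681187/18014398509481984
(6,3): OLD=47980877917221190665/288230376151711744 → NEW=255, ERR=-25517868001465304055/288230376151711744
(6,4): OLD=698795673765672189225/4611686018427387904 → NEW=255, ERR=-477184260933311726295/4611686018427387904
(6,5): OLD=13449857723364102751359/73786976294838206464 → NEW=255, ERR=-5365821231819639896961/73786976294838206464
Row 0: ..#.##
Row 1: ..####
Row 2: .#.#.#
Row 3: ..#.##
Row 4: ..####
Row 5: .#..##
Row 6: ..####

Answer: ..#.##
..####
.#.#.#
..#.##
..####
.#..##
..####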